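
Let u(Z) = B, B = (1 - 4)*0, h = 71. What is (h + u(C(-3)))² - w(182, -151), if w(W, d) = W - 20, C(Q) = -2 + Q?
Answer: 4879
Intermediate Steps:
w(W, d) = -20 + W
B = 0 (B = -3*0 = 0)
u(Z) = 0
(h + u(C(-3)))² - w(182, -151) = (71 + 0)² - (-20 + 182) = 71² - 1*162 = 5041 - 162 = 4879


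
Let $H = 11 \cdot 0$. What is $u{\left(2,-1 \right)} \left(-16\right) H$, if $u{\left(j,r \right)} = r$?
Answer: $0$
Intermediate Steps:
$H = 0$
$u{\left(2,-1 \right)} \left(-16\right) H = \left(-1\right) \left(-16\right) 0 = 16 \cdot 0 = 0$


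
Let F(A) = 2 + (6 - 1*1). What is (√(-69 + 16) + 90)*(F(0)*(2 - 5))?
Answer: -1890 - 21*I*√53 ≈ -1890.0 - 152.88*I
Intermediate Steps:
F(A) = 7 (F(A) = 2 + (6 - 1) = 2 + 5 = 7)
(√(-69 + 16) + 90)*(F(0)*(2 - 5)) = (√(-69 + 16) + 90)*(7*(2 - 5)) = (√(-53) + 90)*(7*(-3)) = (I*√53 + 90)*(-21) = (90 + I*√53)*(-21) = -1890 - 21*I*√53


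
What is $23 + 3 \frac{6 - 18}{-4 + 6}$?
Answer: $5$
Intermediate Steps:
$23 + 3 \frac{6 - 18}{-4 + 6} = 23 + 3 \left(- \frac{12}{2}\right) = 23 + 3 \left(\left(-12\right) \frac{1}{2}\right) = 23 + 3 \left(-6\right) = 23 - 18 = 5$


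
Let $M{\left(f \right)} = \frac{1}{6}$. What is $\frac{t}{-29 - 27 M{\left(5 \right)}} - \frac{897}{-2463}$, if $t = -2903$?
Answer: $\frac{4786759}{55007} \approx 87.021$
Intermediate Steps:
$M{\left(f \right)} = \frac{1}{6}$
$\frac{t}{-29 - 27 M{\left(5 \right)}} - \frac{897}{-2463} = - \frac{2903}{-29 - \frac{9}{2}} - \frac{897}{-2463} = - \frac{2903}{-29 - \frac{9}{2}} - - \frac{299}{821} = - \frac{2903}{- \frac{67}{2}} + \frac{299}{821} = \left(-2903\right) \left(- \frac{2}{67}\right) + \frac{299}{821} = \frac{5806}{67} + \frac{299}{821} = \frac{4786759}{55007}$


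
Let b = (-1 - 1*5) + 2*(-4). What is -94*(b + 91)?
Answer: -7238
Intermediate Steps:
b = -14 (b = (-1 - 5) - 8 = -6 - 8 = -14)
-94*(b + 91) = -94*(-14 + 91) = -94*77 = -7238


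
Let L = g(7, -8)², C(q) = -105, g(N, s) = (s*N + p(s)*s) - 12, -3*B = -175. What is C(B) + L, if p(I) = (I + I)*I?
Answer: 1192359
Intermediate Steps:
B = 175/3 (B = -⅓*(-175) = 175/3 ≈ 58.333)
p(I) = 2*I² (p(I) = (2*I)*I = 2*I²)
g(N, s) = -12 + 2*s³ + N*s (g(N, s) = (s*N + (2*s²)*s) - 12 = (N*s + 2*s³) - 12 = (2*s³ + N*s) - 12 = -12 + 2*s³ + N*s)
L = 1192464 (L = (-12 + 2*(-8)³ + 7*(-8))² = (-12 + 2*(-512) - 56)² = (-12 - 1024 - 56)² = (-1092)² = 1192464)
C(B) + L = -105 + 1192464 = 1192359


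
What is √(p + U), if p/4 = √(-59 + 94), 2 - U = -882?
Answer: 2*√(221 + √35) ≈ 30.127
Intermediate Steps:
U = 884 (U = 2 - 1*(-882) = 2 + 882 = 884)
p = 4*√35 (p = 4*√(-59 + 94) = 4*√35 ≈ 23.664)
√(p + U) = √(4*√35 + 884) = √(884 + 4*√35)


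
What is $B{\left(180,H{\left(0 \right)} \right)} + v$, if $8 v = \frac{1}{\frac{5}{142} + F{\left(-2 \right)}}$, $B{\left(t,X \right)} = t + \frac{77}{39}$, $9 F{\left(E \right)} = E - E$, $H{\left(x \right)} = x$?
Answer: $\frac{144709}{780} \approx 185.52$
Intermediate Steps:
$F{\left(E \right)} = 0$ ($F{\left(E \right)} = \frac{E - E}{9} = \frac{1}{9} \cdot 0 = 0$)
$B{\left(t,X \right)} = \frac{77}{39} + t$ ($B{\left(t,X \right)} = t + 77 \cdot \frac{1}{39} = t + \frac{77}{39} = \frac{77}{39} + t$)
$v = \frac{71}{20}$ ($v = \frac{1}{8 \left(\frac{5}{142} + 0\right)} = \frac{1}{8 \cdot \frac{5}{142}} = \frac{1}{8} \cdot \frac{142}{5} = \frac{71}{20} \approx 3.55$)
$B{\left(180,H{\left(0 \right)} \right)} + v = \left(\frac{77}{39} + 180\right) + \frac{71}{20} = \frac{7097}{39} + \frac{71}{20} = \frac{144709}{780}$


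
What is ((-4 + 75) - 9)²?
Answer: 3844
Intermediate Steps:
((-4 + 75) - 9)² = (71 - 9)² = 62² = 3844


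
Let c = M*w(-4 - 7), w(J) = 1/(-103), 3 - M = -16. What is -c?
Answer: 19/103 ≈ 0.18447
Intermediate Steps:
M = 19 (M = 3 - 1*(-16) = 3 + 16 = 19)
w(J) = -1/103
c = -19/103 (c = 19*(-1/103) = -19/103 ≈ -0.18447)
-c = -1*(-19/103) = 19/103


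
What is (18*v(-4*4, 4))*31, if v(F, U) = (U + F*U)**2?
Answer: 2008800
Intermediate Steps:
(18*v(-4*4, 4))*31 = (18*(4**2*(1 - 4*4)**2))*31 = (18*(16*(1 - 16)**2))*31 = (18*(16*(-15)**2))*31 = (18*(16*225))*31 = (18*3600)*31 = 64800*31 = 2008800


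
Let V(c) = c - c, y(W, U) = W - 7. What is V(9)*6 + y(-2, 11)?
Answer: -9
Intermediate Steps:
y(W, U) = -7 + W
V(c) = 0
V(9)*6 + y(-2, 11) = 0*6 + (-7 - 2) = 0 - 9 = -9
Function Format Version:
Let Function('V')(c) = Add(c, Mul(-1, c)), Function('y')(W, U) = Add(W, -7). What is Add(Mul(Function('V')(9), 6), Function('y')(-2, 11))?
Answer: -9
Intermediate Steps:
Function('y')(W, U) = Add(-7, W)
Function('V')(c) = 0
Add(Mul(Function('V')(9), 6), Function('y')(-2, 11)) = Add(Mul(0, 6), Add(-7, -2)) = Add(0, -9) = -9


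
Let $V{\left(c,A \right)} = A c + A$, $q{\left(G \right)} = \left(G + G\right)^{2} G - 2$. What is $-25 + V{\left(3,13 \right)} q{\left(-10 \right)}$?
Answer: $-208129$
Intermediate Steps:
$q{\left(G \right)} = -2 + 4 G^{3}$ ($q{\left(G \right)} = \left(2 G\right)^{2} G - 2 = 4 G^{2} G - 2 = 4 G^{3} - 2 = -2 + 4 G^{3}$)
$V{\left(c,A \right)} = A + A c$
$-25 + V{\left(3,13 \right)} q{\left(-10 \right)} = -25 + 13 \left(1 + 3\right) \left(-2 + 4 \left(-10\right)^{3}\right) = -25 + 13 \cdot 4 \left(-2 + 4 \left(-1000\right)\right) = -25 + 52 \left(-2 - 4000\right) = -25 + 52 \left(-4002\right) = -25 - 208104 = -208129$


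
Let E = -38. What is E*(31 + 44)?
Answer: -2850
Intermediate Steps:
E*(31 + 44) = -38*(31 + 44) = -38*75 = -2850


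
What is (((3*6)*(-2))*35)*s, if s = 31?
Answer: -39060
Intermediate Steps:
(((3*6)*(-2))*35)*s = (((3*6)*(-2))*35)*31 = ((18*(-2))*35)*31 = -36*35*31 = -1260*31 = -39060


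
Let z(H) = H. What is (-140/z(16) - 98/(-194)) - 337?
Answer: -133955/388 ≈ -345.24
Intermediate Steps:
(-140/z(16) - 98/(-194)) - 337 = (-140/16 - 98/(-194)) - 337 = (-140*1/16 - 98*(-1/194)) - 337 = (-35/4 + 49/97) - 337 = -3199/388 - 337 = -133955/388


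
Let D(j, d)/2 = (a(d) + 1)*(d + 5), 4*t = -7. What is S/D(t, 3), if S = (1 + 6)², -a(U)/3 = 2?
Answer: -49/80 ≈ -0.61250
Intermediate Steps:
t = -7/4 (t = (¼)*(-7) = -7/4 ≈ -1.7500)
a(U) = -6 (a(U) = -3*2 = -6)
D(j, d) = -50 - 10*d (D(j, d) = 2*((-6 + 1)*(d + 5)) = 2*(-5*(5 + d)) = 2*(-25 - 5*d) = -50 - 10*d)
S = 49 (S = 7² = 49)
S/D(t, 3) = 49/(-50 - 10*3) = 49/(-50 - 30) = 49/(-80) = -1/80*49 = -49/80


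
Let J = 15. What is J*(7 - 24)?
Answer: -255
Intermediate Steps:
J*(7 - 24) = 15*(7 - 24) = 15*(-17) = -255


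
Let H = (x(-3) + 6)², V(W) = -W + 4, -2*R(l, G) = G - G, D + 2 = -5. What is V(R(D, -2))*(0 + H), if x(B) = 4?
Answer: 400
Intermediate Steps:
D = -7 (D = -2 - 5 = -7)
R(l, G) = 0 (R(l, G) = -(G - G)/2 = -½*0 = 0)
V(W) = 4 - W
H = 100 (H = (4 + 6)² = 10² = 100)
V(R(D, -2))*(0 + H) = (4 - 1*0)*(0 + 100) = (4 + 0)*100 = 4*100 = 400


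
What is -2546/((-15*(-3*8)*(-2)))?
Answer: 1273/360 ≈ 3.5361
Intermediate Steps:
-2546/((-15*(-3*8)*(-2))) = -2546/((-(-360)*(-2))) = -2546/((-15*48)) = -2546/(-720) = -2546*(-1/720) = 1273/360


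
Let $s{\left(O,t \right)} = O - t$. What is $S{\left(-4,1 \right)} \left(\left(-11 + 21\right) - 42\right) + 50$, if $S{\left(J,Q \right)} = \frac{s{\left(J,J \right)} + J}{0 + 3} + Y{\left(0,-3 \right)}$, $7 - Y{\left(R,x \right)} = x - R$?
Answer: $- \frac{682}{3} \approx -227.33$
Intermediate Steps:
$Y{\left(R,x \right)} = 7 + R - x$ ($Y{\left(R,x \right)} = 7 - \left(x - R\right) = 7 + \left(R - x\right) = 7 + R - x$)
$S{\left(J,Q \right)} = 10 + \frac{J}{3}$ ($S{\left(J,Q \right)} = \frac{\left(J - J\right) + J}{0 + 3} + \left(7 + 0 - -3\right) = \frac{0 + J}{3} + \left(7 + 0 + 3\right) = J \frac{1}{3} + 10 = \frac{J}{3} + 10 = 10 + \frac{J}{3}$)
$S{\left(-4,1 \right)} \left(\left(-11 + 21\right) - 42\right) + 50 = \left(10 + \frac{1}{3} \left(-4\right)\right) \left(\left(-11 + 21\right) - 42\right) + 50 = \left(10 - \frac{4}{3}\right) \left(10 - 42\right) + 50 = \frac{26}{3} \left(-32\right) + 50 = - \frac{832}{3} + 50 = - \frac{682}{3}$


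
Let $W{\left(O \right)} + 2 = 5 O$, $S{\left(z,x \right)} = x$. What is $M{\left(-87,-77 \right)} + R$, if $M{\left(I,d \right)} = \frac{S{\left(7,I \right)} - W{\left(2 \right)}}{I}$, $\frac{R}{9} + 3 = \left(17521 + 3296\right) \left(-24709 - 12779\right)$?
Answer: $- \frac{611043568222}{87} \approx -7.0235 \cdot 10^{9}$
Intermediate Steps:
$R = -7023489291$ ($R = -27 + 9 \left(17521 + 3296\right) \left(-24709 - 12779\right) = -27 + 9 \cdot 20817 \left(-37488\right) = -27 + 9 \left(-780387696\right) = -27 - 7023489264 = -7023489291$)
$W{\left(O \right)} = -2 + 5 O$
$M{\left(I,d \right)} = \frac{-8 + I}{I}$ ($M{\left(I,d \right)} = \frac{I - \left(-2 + 5 \cdot 2\right)}{I} = \frac{I - \left(-2 + 10\right)}{I} = \frac{I - 8}{I} = \frac{-8 + I}{I}$)
$M{\left(-87,-77 \right)} + R = \frac{-8 - 87}{-87} - 7023489291 = \left(- \frac{1}{87}\right) \left(-95\right) - 7023489291 = \frac{95}{87} - 7023489291 = - \frac{611043568222}{87}$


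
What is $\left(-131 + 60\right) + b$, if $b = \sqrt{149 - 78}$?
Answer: $-71 + \sqrt{71} \approx -62.574$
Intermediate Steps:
$b = \sqrt{71} \approx 8.4261$
$\left(-131 + 60\right) + b = \left(-131 + 60\right) + \sqrt{71} = -71 + \sqrt{71}$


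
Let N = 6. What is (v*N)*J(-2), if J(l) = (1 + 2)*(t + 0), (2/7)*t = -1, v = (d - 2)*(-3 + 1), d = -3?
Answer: -630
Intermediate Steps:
v = 10 (v = (-3 - 2)*(-3 + 1) = -5*(-2) = 10)
t = -7/2 (t = (7/2)*(-1) = -7/2 ≈ -3.5000)
J(l) = -21/2 (J(l) = (1 + 2)*(-7/2 + 0) = 3*(-7/2) = -21/2)
(v*N)*J(-2) = (10*6)*(-21/2) = 60*(-21/2) = -630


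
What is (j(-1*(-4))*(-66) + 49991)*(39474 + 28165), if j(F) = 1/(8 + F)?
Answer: 6761938469/2 ≈ 3.3810e+9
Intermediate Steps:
(j(-1*(-4))*(-66) + 49991)*(39474 + 28165) = (-66/(8 - 1*(-4)) + 49991)*(39474 + 28165) = (-66/(8 + 4) + 49991)*67639 = (-66/12 + 49991)*67639 = ((1/12)*(-66) + 49991)*67639 = (-11/2 + 49991)*67639 = (99971/2)*67639 = 6761938469/2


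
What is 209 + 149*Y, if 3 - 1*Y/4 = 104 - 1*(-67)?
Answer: -99919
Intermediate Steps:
Y = -672 (Y = 12 - 4*(104 - 1*(-67)) = 12 - 4*(104 + 67) = 12 - 4*171 = 12 - 684 = -672)
209 + 149*Y = 209 + 149*(-672) = 209 - 100128 = -99919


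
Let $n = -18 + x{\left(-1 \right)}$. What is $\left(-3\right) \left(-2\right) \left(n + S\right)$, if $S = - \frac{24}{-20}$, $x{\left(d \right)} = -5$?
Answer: $- \frac{654}{5} \approx -130.8$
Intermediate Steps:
$S = \frac{6}{5}$ ($S = \left(-24\right) \left(- \frac{1}{20}\right) = \frac{6}{5} \approx 1.2$)
$n = -23$ ($n = -18 - 5 = -23$)
$\left(-3\right) \left(-2\right) \left(n + S\right) = \left(-3\right) \left(-2\right) \left(-23 + \frac{6}{5}\right) = 6 \left(- \frac{109}{5}\right) = - \frac{654}{5}$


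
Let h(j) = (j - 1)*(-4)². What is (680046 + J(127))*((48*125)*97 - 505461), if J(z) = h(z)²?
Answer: 363124130778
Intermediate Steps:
h(j) = -16 + 16*j (h(j) = (-1 + j)*16 = -16 + 16*j)
J(z) = (-16 + 16*z)²
(680046 + J(127))*((48*125)*97 - 505461) = (680046 + 256*(-1 + 127)²)*((48*125)*97 - 505461) = (680046 + 256*126²)*(6000*97 - 505461) = (680046 + 256*15876)*(582000 - 505461) = (680046 + 4064256)*76539 = 4744302*76539 = 363124130778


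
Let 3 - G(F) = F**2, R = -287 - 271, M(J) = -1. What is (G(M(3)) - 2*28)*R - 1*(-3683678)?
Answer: 3713810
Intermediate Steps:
R = -558
G(F) = 3 - F**2
(G(M(3)) - 2*28)*R - 1*(-3683678) = ((3 - 1*(-1)**2) - 2*28)*(-558) - 1*(-3683678) = ((3 - 1*1) - 56)*(-558) + 3683678 = ((3 - 1) - 56)*(-558) + 3683678 = (2 - 56)*(-558) + 3683678 = -54*(-558) + 3683678 = 30132 + 3683678 = 3713810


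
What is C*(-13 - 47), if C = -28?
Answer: 1680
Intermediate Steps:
C*(-13 - 47) = -28*(-13 - 47) = -28*(-60) = 1680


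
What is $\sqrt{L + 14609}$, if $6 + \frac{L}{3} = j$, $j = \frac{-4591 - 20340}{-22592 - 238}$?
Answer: $\frac{\sqrt{845185176010}}{7610} \approx 120.81$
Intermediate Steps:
$j = \frac{24931}{22830}$ ($j = - \frac{24931}{-22830} = \left(-24931\right) \left(- \frac{1}{22830}\right) = \frac{24931}{22830} \approx 1.092$)
$L = - \frac{112049}{7610}$ ($L = -18 + 3 \cdot \frac{24931}{22830} = -18 + \frac{24931}{7610} = - \frac{112049}{7610} \approx -14.724$)
$\sqrt{L + 14609} = \sqrt{- \frac{112049}{7610} + 14609} = \sqrt{\frac{111062441}{7610}} = \frac{\sqrt{845185176010}}{7610}$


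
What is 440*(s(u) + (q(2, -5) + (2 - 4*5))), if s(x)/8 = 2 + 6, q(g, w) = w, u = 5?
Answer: 18040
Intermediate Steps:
s(x) = 64 (s(x) = 8*(2 + 6) = 8*8 = 64)
440*(s(u) + (q(2, -5) + (2 - 4*5))) = 440*(64 + (-5 + (2 - 4*5))) = 440*(64 + (-5 + (2 - 20))) = 440*(64 + (-5 - 18)) = 440*(64 - 23) = 440*41 = 18040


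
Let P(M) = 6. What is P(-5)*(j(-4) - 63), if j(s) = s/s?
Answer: -372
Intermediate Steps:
j(s) = 1
P(-5)*(j(-4) - 63) = 6*(1 - 63) = 6*(-62) = -372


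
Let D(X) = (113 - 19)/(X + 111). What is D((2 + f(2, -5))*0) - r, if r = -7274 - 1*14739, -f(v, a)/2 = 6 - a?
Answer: 2443537/111 ≈ 22014.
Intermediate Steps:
f(v, a) = -12 + 2*a (f(v, a) = -2*(6 - a) = -12 + 2*a)
r = -22013 (r = -7274 - 14739 = -22013)
D(X) = 94/(111 + X)
D((2 + f(2, -5))*0) - r = 94/(111 + (2 + (-12 + 2*(-5)))*0) - 1*(-22013) = 94/(111 + (2 + (-12 - 10))*0) + 22013 = 94/(111 + (2 - 22)*0) + 22013 = 94/(111 - 20*0) + 22013 = 94/(111 + 0) + 22013 = 94/111 + 22013 = 2443537/111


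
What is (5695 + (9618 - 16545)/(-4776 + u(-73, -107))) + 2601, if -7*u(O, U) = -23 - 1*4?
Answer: 92392123/11135 ≈ 8297.5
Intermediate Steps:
u(O, U) = 27/7 (u(O, U) = -(-23 - 1*4)/7 = -(-23 - 4)/7 = -⅐*(-27) = 27/7)
(5695 + (9618 - 16545)/(-4776 + u(-73, -107))) + 2601 = (5695 + (9618 - 16545)/(-4776 + 27/7)) + 2601 = (5695 - 6927/(-33405/7)) + 2601 = (5695 - 6927*(-7/33405)) + 2601 = (5695 + 16163/11135) + 2601 = 63429988/11135 + 2601 = 92392123/11135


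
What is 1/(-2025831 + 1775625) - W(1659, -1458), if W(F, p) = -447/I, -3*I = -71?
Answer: 335526175/17764626 ≈ 18.887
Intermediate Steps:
I = 71/3 (I = -⅓*(-71) = 71/3 ≈ 23.667)
W(F, p) = -1341/71 (W(F, p) = -447/71/3 = -447*3/71 = -1341/71)
1/(-2025831 + 1775625) - W(1659, -1458) = 1/(-2025831 + 1775625) - 1*(-1341/71) = 1/(-250206) + 1341/71 = -1/250206 + 1341/71 = 335526175/17764626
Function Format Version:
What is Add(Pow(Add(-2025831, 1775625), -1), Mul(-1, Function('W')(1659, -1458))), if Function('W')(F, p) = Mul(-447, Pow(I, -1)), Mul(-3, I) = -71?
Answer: Rational(335526175, 17764626) ≈ 18.887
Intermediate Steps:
I = Rational(71, 3) (I = Mul(Rational(-1, 3), -71) = Rational(71, 3) ≈ 23.667)
Function('W')(F, p) = Rational(-1341, 71) (Function('W')(F, p) = Mul(-447, Pow(Rational(71, 3), -1)) = Mul(-447, Rational(3, 71)) = Rational(-1341, 71))
Add(Pow(Add(-2025831, 1775625), -1), Mul(-1, Function('W')(1659, -1458))) = Add(Pow(Add(-2025831, 1775625), -1), Mul(-1, Rational(-1341, 71))) = Add(Pow(-250206, -1), Rational(1341, 71)) = Add(Rational(-1, 250206), Rational(1341, 71)) = Rational(335526175, 17764626)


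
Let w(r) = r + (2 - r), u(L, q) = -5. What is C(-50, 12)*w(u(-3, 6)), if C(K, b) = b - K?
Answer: 124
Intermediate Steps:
w(r) = 2
C(-50, 12)*w(u(-3, 6)) = (12 - 1*(-50))*2 = (12 + 50)*2 = 62*2 = 124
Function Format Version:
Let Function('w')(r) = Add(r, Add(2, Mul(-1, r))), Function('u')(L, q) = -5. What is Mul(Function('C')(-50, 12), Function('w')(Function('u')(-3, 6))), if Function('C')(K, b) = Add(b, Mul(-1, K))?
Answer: 124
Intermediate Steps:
Function('w')(r) = 2
Mul(Function('C')(-50, 12), Function('w')(Function('u')(-3, 6))) = Mul(Add(12, Mul(-1, -50)), 2) = Mul(Add(12, 50), 2) = Mul(62, 2) = 124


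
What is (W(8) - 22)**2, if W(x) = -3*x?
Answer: 2116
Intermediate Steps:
(W(8) - 22)**2 = (-3*8 - 22)**2 = (-24 - 22)**2 = (-46)**2 = 2116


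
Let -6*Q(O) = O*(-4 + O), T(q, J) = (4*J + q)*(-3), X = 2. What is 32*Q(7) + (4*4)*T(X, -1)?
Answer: -16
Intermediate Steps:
T(q, J) = -12*J - 3*q (T(q, J) = (q + 4*J)*(-3) = -12*J - 3*q)
Q(O) = -O*(-4 + O)/6
32*Q(7) + (4*4)*T(X, -1) = 32*((⅙)*7*(4 - 1*7)) + (4*4)*(-12*(-1) - 3*2) = 32*((⅙)*7*(4 - 7)) + 16*(12 - 6) = 32*((⅙)*7*(-3)) + 16*6 = 32*(-7/2) + 96 = -112 + 96 = -16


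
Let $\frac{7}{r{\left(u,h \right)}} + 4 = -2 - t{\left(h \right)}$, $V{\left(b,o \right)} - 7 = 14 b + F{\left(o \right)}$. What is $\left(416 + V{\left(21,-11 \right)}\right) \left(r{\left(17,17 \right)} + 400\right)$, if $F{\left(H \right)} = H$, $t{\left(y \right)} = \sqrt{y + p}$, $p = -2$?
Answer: $280988 + \frac{706 \sqrt{15}}{3} \approx 2.819 \cdot 10^{5}$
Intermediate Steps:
$t{\left(y \right)} = \sqrt{-2 + y}$ ($t{\left(y \right)} = \sqrt{y - 2} = \sqrt{-2 + y}$)
$V{\left(b,o \right)} = 7 + o + 14 b$ ($V{\left(b,o \right)} = 7 + \left(14 b + o\right) = 7 + \left(o + 14 b\right) = 7 + o + 14 b$)
$r{\left(u,h \right)} = \frac{7}{-6 - \sqrt{-2 + h}}$ ($r{\left(u,h \right)} = \frac{7}{-4 - \left(2 + \sqrt{-2 + h}\right)} = \frac{7}{-6 - \sqrt{-2 + h}}$)
$\left(416 + V{\left(21,-11 \right)}\right) \left(r{\left(17,17 \right)} + 400\right) = \left(416 + \left(7 - 11 + 14 \cdot 21\right)\right) \left(- \frac{7}{6 + \sqrt{-2 + 17}} + 400\right) = \left(416 + \left(7 - 11 + 294\right)\right) \left(- \frac{7}{6 + \sqrt{15}} + 400\right) = \left(416 + 290\right) \left(400 - \frac{7}{6 + \sqrt{15}}\right) = 706 \left(400 - \frac{7}{6 + \sqrt{15}}\right) = 282400 - \frac{4942}{6 + \sqrt{15}}$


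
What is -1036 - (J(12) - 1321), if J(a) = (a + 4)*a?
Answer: 93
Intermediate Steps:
J(a) = a*(4 + a) (J(a) = (4 + a)*a = a*(4 + a))
-1036 - (J(12) - 1321) = -1036 - (12*(4 + 12) - 1321) = -1036 - (12*16 - 1321) = -1036 - (192 - 1321) = -1036 - 1*(-1129) = -1036 + 1129 = 93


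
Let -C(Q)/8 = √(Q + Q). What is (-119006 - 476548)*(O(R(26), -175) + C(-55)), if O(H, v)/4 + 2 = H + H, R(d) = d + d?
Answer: -242986032 + 4764432*I*√110 ≈ -2.4299e+8 + 4.997e+7*I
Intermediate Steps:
R(d) = 2*d
C(Q) = -8*√2*√Q (C(Q) = -8*√(Q + Q) = -8*√2*√Q)
O(H, v) = -8 + 8*H (O(H, v) = -8 + 4*(H + H) = -8 + 4*(2*H) = -8 + 8*H)
(-119006 - 476548)*(O(R(26), -175) + C(-55)) = (-119006 - 476548)*((-8 + 8*(2*26)) - 8*√2*√(-55)) = -595554*((-8 + 8*52) - 8*√2*I*√55) = -595554*((-8 + 416) - 8*I*√110) = -595554*(408 - 8*I*√110) = -242986032 + 4764432*I*√110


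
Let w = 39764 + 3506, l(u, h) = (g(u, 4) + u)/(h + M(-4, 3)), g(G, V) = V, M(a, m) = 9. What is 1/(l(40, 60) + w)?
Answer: 69/2985674 ≈ 2.3110e-5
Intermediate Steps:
l(u, h) = (4 + u)/(9 + h) (l(u, h) = (4 + u)/(h + 9) = (4 + u)/(9 + h))
w = 43270
1/(l(40, 60) + w) = 1/((4 + 40)/(9 + 60) + 43270) = 1/(44/69 + 43270) = 1/(2985674/69) = 69/2985674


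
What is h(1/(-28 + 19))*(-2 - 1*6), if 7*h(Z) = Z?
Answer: 8/63 ≈ 0.12698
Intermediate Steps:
h(Z) = Z/7
h(1/(-28 + 19))*(-2 - 1*6) = (1/(7*(-28 + 19)))*(-2 - 1*6) = ((1/7)/(-9))*(-2 - 6) = ((1/7)*(-1/9))*(-8) = -1/63*(-8) = 8/63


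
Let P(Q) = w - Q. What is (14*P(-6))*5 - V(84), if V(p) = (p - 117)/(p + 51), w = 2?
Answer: 25211/45 ≈ 560.24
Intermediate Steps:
P(Q) = 2 - Q
V(p) = (-117 + p)/(51 + p)
(14*P(-6))*5 - V(84) = (14*(2 - 1*(-6)))*5 - (-117 + 84)/(51 + 84) = (14*(2 + 6))*5 - (-33)/135 = (14*8)*5 - (-33)/135 = 112*5 - 1*(-11/45) = 560 + 11/45 = 25211/45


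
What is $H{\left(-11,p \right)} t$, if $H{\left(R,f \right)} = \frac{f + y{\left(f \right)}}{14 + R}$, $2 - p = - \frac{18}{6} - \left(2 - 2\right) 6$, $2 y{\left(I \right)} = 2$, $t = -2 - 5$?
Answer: $-14$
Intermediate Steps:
$t = -7$ ($t = -2 - 5 = -7$)
$y{\left(I \right)} = 1$ ($y{\left(I \right)} = \frac{1}{2} \cdot 2 = 1$)
$p = 5$ ($p = 2 - \left(- \frac{18}{6} - \left(2 - 2\right) 6\right) = 2 - \left(\left(-18\right) \frac{1}{6} - 0 \cdot 6\right) = 2 - \left(-3 - 0\right) = 2 - \left(-3 + 0\right) = 2 - -3 = 2 + 3 = 5$)
$H{\left(R,f \right)} = \frac{1 + f}{14 + R}$ ($H{\left(R,f \right)} = \frac{f + 1}{14 + R} = \frac{1 + f}{14 + R}$)
$H{\left(-11,p \right)} t = \frac{1 + 5}{14 - 11} \left(-7\right) = \frac{1}{3} \cdot 6 \left(-7\right) = 2 \left(-7\right) = -14$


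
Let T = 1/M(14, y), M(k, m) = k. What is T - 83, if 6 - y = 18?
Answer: -1161/14 ≈ -82.929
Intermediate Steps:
y = -12 (y = 6 - 1*18 = 6 - 18 = -12)
T = 1/14 ≈ 0.071429
T - 83 = 1/14 - 83 = -1161/14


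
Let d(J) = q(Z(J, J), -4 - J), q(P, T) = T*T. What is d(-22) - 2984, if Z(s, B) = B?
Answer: -2660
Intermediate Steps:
q(P, T) = T**2
d(J) = (-4 - J)**2
d(-22) - 2984 = (4 - 22)**2 - 2984 = (-18)**2 - 2984 = 324 - 2984 = -2660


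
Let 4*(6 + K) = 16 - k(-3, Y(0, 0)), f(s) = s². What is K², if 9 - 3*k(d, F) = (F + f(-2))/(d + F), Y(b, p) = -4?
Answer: 121/16 ≈ 7.5625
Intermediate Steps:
k(d, F) = 3 - (4 + F)/(3*(F + d)) (k(d, F) = 3 - (F + (-2)²)/(3*(d + F)) = 3 - (F + 4)/(3*(F + d)) = 3 - (4 + F)/(3*(F + d)))
K = -11/4 (K = -6 + (16 - (-4 + 8*(-4) + 9*(-3))/(3*(-4 - 3)))/4 = -6 + (16 - (-4 - 32 - 27)/(3*(-7)))/4 = -6 + (16 - (-1)*(-63)/(3*7))/4 = -6 + (16 - 1*3)/4 = -6 + (16 - 3)/4 = -6 + (¼)*13 = -6 + 13/4 = -11/4 ≈ -2.7500)
K² = (-11/4)² = 121/16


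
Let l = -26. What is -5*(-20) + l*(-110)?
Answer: 2960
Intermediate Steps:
-5*(-20) + l*(-110) = -5*(-20) - 26*(-110) = 100 + 2860 = 2960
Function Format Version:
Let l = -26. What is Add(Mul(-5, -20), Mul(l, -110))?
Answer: 2960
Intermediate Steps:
Add(Mul(-5, -20), Mul(l, -110)) = Add(Mul(-5, -20), Mul(-26, -110)) = Add(100, 2860) = 2960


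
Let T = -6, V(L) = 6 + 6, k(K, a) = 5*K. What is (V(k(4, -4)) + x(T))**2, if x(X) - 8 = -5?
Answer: 225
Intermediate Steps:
V(L) = 12
x(X) = 3 (x(X) = 8 - 5 = 3)
(V(k(4, -4)) + x(T))**2 = (12 + 3)**2 = 15**2 = 225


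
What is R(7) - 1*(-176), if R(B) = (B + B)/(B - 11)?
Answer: 345/2 ≈ 172.50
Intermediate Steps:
R(B) = 2*B/(-11 + B) (R(B) = (2*B)/(-11 + B) = 2*B/(-11 + B))
R(7) - 1*(-176) = 2*7/(-11 + 7) - 1*(-176) = 2*7/(-4) + 176 = 2*7*(-1/4) + 176 = -7/2 + 176 = 345/2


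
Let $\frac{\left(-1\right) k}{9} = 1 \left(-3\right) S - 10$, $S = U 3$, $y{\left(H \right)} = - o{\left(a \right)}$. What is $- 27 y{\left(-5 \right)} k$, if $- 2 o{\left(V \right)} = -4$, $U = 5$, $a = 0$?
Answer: $26730$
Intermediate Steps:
$o{\left(V \right)} = 2$ ($o{\left(V \right)} = \left(- \frac{1}{2}\right) \left(-4\right) = 2$)
$y{\left(H \right)} = -2$ ($y{\left(H \right)} = \left(-1\right) 2 = -2$)
$S = 15$ ($S = 5 \cdot 3 = 15$)
$k = 495$ ($k = - 9 \left(1 \left(-3\right) 15 - 10\right) = - 9 \left(\left(-3\right) 15 - 10\right) = - 9 \left(-45 - 10\right) = \left(-9\right) \left(-55\right) = 495$)
$- 27 y{\left(-5 \right)} k = \left(-27\right) \left(-2\right) 495 = 54 \cdot 495 = 26730$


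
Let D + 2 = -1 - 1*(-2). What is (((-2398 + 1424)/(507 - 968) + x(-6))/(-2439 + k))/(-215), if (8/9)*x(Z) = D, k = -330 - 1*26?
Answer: 3643/2216211400 ≈ 1.6438e-6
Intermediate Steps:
D = -1 (D = -2 + (-1 - 1*(-2)) = -2 + (-1 + 2) = -2 + 1 = -1)
k = -356 (k = -330 - 26 = -356)
x(Z) = -9/8 (x(Z) = (9/8)*(-1) = -9/8)
(((-2398 + 1424)/(507 - 968) + x(-6))/(-2439 + k))/(-215) = (((-2398 + 1424)/(507 - 968) - 9/8)/(-2439 - 356))/(-215) = ((-974/(-461) - 9/8)/(-2795))*(-1/215) = ((-974*(-1/461) - 9/8)*(-1/2795))*(-1/215) = ((974/461 - 9/8)*(-1/2795))*(-1/215) = ((3643/3688)*(-1/2795))*(-1/215) = -3643/10307960*(-1/215) = 3643/2216211400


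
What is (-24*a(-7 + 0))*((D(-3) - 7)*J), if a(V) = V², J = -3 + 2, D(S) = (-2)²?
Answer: -3528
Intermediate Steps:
D(S) = 4
J = -1
(-24*a(-7 + 0))*((D(-3) - 7)*J) = (-24*(-7 + 0)²)*((4 - 7)*(-1)) = (-24*(-7)²)*(-3*(-1)) = -24*49*3 = -1176*3 = -3528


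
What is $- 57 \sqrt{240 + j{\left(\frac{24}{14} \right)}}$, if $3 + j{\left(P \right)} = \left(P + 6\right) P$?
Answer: $- \frac{57 \sqrt{12261}}{7} \approx -901.65$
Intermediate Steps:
$j{\left(P \right)} = -3 + P \left(6 + P\right)$ ($j{\left(P \right)} = -3 + \left(P + 6\right) P = -3 + \left(6 + P\right) P = -3 + P \left(6 + P\right)$)
$- 57 \sqrt{240 + j{\left(\frac{24}{14} \right)}} = - 57 \sqrt{240 + \left(-3 + \left(\frac{24}{14}\right)^{2} + 6 \cdot \frac{24}{14}\right)} = - 57 \sqrt{240 + \left(-3 + \left(24 \cdot \frac{1}{14}\right)^{2} + 6 \cdot 24 \cdot \frac{1}{14}\right)} = - 57 \sqrt{240 + \left(-3 + \left(\frac{12}{7}\right)^{2} + 6 \cdot \frac{12}{7}\right)} = - 57 \sqrt{240 + \left(-3 + \frac{144}{49} + \frac{72}{7}\right)} = - 57 \sqrt{240 + \frac{501}{49}} = - 57 \sqrt{\frac{12261}{49}} = - 57 \frac{\sqrt{12261}}{7} = - \frac{57 \sqrt{12261}}{7}$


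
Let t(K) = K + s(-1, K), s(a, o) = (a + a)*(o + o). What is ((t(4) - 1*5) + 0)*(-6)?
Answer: 102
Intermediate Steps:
s(a, o) = 4*a*o (s(a, o) = (2*a)*(2*o) = 4*a*o)
t(K) = -3*K (t(K) = K + 4*(-1)*K = K - 4*K = -3*K)
((t(4) - 1*5) + 0)*(-6) = ((-3*4 - 1*5) + 0)*(-6) = ((-12 - 5) + 0)*(-6) = (-17 + 0)*(-6) = -17*(-6) = 102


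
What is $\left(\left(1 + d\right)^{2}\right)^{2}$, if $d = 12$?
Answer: $28561$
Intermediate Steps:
$\left(\left(1 + d\right)^{2}\right)^{2} = \left(\left(1 + 12\right)^{2}\right)^{2} = \left(13^{2}\right)^{2} = 169^{2} = 28561$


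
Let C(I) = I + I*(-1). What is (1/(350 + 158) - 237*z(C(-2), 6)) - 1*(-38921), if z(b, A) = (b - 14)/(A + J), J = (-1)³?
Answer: 100544889/2540 ≈ 39585.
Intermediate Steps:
C(I) = 0 (C(I) = I - I = 0)
J = -1
z(b, A) = (-14 + b)/(-1 + A) (z(b, A) = (b - 14)/(A - 1) = (-14 + b)/(-1 + A))
(1/(350 + 158) - 237*z(C(-2), 6)) - 1*(-38921) = (1/(350 + 158) - 237*(-14 + 0)/(-1 + 6)) - 1*(-38921) = (1/508 - 237*(-14)/5) + 38921 = (1/508 - 237*(-14/5)) + 38921 = (1/508 + 3318/5) + 38921 = 1685549/2540 + 38921 = 100544889/2540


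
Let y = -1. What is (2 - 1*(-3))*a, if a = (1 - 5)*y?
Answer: 20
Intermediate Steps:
a = 4 (a = (1 - 5)*(-1) = -4*(-1) = 4)
(2 - 1*(-3))*a = (2 - 1*(-3))*4 = (2 + 3)*4 = 5*4 = 20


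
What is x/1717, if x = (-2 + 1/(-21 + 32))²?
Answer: 441/207757 ≈ 0.0021227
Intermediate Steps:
x = 441/121 (x = (-2 + 1/11)² = (-21/11)² = 441/121 ≈ 3.6446)
x/1717 = (441/121)/1717 = (441/121)*(1/1717) = 441/207757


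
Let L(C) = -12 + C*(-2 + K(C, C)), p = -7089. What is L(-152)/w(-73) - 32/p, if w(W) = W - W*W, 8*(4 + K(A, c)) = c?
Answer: -13340134/19147389 ≈ -0.69671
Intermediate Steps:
K(A, c) = -4 + c/8
w(W) = W - W**2
L(C) = -12 + C*(-6 + C/8) (L(C) = -12 + C*(-2 + (-4 + C/8)) = -12 + C*(-6 + C/8))
L(-152)/w(-73) - 32/p = (-12 - 6*(-152) + (1/8)*(-152)**2)/((-73*(1 - 1*(-73)))) - 32/(-7089) = (-12 + 912 + (1/8)*23104)/((-73*(1 + 73))) - 32*(-1/7089) = (-12 + 912 + 2888)/((-73*74)) + 32/7089 = 3788/(-5402) + 32/7089 = 3788*(-1/5402) + 32/7089 = -1894/2701 + 32/7089 = -13340134/19147389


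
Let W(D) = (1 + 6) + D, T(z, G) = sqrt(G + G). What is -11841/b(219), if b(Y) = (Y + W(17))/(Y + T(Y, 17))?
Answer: -288131/27 - 3947*sqrt(34)/81 ≈ -10956.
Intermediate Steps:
T(z, G) = sqrt(2)*sqrt(G) (T(z, G) = sqrt(2*G) = sqrt(2)*sqrt(G))
W(D) = 7 + D
b(Y) = (24 + Y)/(Y + sqrt(34)) (b(Y) = (Y + (7 + 17))/(Y + sqrt(2)*sqrt(17)) = (Y + 24)/(Y + sqrt(34)) = (24 + Y)/(Y + sqrt(34)))
-11841/b(219) = -11841*(219 + sqrt(34))/(24 + 219) = -(288131/27 + 3947*sqrt(34)/81) = -11841*(73/81 + sqrt(34)/243) = -288131/27 - 3947*sqrt(34)/81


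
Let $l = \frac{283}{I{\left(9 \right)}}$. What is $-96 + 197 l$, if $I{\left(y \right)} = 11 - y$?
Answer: $\frac{55559}{2} \approx 27780.0$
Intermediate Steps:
$l = \frac{283}{2}$ ($l = \frac{283}{11 - 9} = \frac{283}{2} \approx 141.5$)
$-96 + 197 l = -96 + 197 \cdot \frac{283}{2} = -96 + \frac{55751}{2} = \frac{55559}{2}$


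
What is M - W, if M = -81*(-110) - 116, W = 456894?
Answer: -448100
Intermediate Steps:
M = 8794 (M = 8910 - 116 = 8794)
M - W = 8794 - 1*456894 = 8794 - 456894 = -448100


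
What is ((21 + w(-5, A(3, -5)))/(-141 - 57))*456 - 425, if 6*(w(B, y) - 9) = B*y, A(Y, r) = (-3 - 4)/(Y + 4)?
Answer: -49105/99 ≈ -496.01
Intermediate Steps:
A(Y, r) = -7/(4 + Y)
w(B, y) = 9 + B*y/6 (w(B, y) = 9 + (B*y)/6 = 9 + B*y/6)
((21 + w(-5, A(3, -5)))/(-141 - 57))*456 - 425 = ((21 + (9 + (⅙)*(-5)*(-7/(4 + 3))))/(-141 - 57))*456 - 425 = ((21 + (9 + (⅙)*(-5)*(-7/7)))/(-198))*456 - 425 = ((21 + (9 + (⅙)*(-5)*(-7*⅐)))*(-1/198))*456 - 425 = ((21 + (9 + (⅙)*(-5)*(-1)))*(-1/198))*456 - 425 = ((21 + (9 + ⅚))*(-1/198))*456 - 425 = ((21 + 59/6)*(-1/198))*456 - 425 = ((185/6)*(-1/198))*456 - 425 = -185/1188*456 - 425 = -7030/99 - 425 = -49105/99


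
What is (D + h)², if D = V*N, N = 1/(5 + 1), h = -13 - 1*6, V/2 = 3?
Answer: 324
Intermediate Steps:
V = 6 (V = 2*3 = 6)
h = -19 (h = -13 - 6 = -19)
N = ⅙ (N = 1/6 = ⅙ ≈ 0.16667)
D = 1 (D = 6*(⅙) = 1)
(D + h)² = (1 - 19)² = (-18)² = 324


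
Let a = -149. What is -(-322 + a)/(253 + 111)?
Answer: 471/364 ≈ 1.2940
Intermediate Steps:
-(-322 + a)/(253 + 111) = -(-322 - 149)/(253 + 111) = -(-471)/364 = -1*(-471/364) = 471/364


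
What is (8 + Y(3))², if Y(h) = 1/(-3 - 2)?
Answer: 1521/25 ≈ 60.840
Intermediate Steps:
Y(h) = -⅕ (Y(h) = 1/(-5) = -⅕)
(8 + Y(3))² = (8 - ⅕)² = (39/5)² = 1521/25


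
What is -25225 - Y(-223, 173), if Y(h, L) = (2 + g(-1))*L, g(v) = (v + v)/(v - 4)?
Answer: -128201/5 ≈ -25640.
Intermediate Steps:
g(v) = 2*v/(-4 + v) (g(v) = (2*v)/(-4 + v) = 2*v/(-4 + v))
Y(h, L) = 12*L/5 (Y(h, L) = (2 + 2*(-1)/(-4 - 1))*L = (2 + 2*(-1)/(-5))*L = (2 + 2*(-1)*(-⅕))*L = (2 + ⅖)*L = 12*L/5)
-25225 - Y(-223, 173) = -25225 - 12*173/5 = -25225 - 1*2076/5 = -25225 - 2076/5 = -128201/5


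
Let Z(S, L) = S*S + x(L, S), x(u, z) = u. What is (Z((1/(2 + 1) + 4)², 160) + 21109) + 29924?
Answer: 4175194/81 ≈ 51546.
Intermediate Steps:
Z(S, L) = L + S² (Z(S, L) = S*S + L = S² + L = L + S²)
(Z((1/(2 + 1) + 4)², 160) + 21109) + 29924 = ((160 + ((1/(2 + 1) + 4)²)²) + 21109) + 29924 = ((160 + ((1/3 + 4)²)²) + 21109) + 29924 = ((160 + ((⅓ + 4)²)²) + 21109) + 29924 = ((160 + ((13/3)²)²) + 21109) + 29924 = ((160 + (169/9)²) + 21109) + 29924 = ((160 + 28561/81) + 21109) + 29924 = (41521/81 + 21109) + 29924 = 1751350/81 + 29924 = 4175194/81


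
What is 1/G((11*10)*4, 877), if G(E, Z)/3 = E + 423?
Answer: 1/2589 ≈ 0.00038625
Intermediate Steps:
G(E, Z) = 1269 + 3*E (G(E, Z) = 3*(E + 423) = 3*(423 + E) = 1269 + 3*E)
1/G((11*10)*4, 877) = 1/(1269 + 3*((11*10)*4)) = 1/(1269 + 3*(110*4)) = 1/(1269 + 3*440) = 1/(1269 + 1320) = 1/2589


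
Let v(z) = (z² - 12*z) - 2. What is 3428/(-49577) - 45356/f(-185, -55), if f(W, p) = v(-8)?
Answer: -1124578018/3916583 ≈ -287.13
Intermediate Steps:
v(z) = -2 + z² - 12*z
f(W, p) = 158 (f(W, p) = -2 + (-8)² - 12*(-8) = -2 + 64 + 96 = 158)
3428/(-49577) - 45356/f(-185, -55) = 3428/(-49577) - 45356/158 = 3428*(-1/49577) - 45356*1/158 = -3428/49577 - 22678/79 = -1124578018/3916583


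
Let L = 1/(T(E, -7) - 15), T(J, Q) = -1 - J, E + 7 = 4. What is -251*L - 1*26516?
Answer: -344457/13 ≈ -26497.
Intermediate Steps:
E = -3 (E = -7 + 4 = -3)
L = -1/13 (L = 1/((-1 - 1*(-3)) - 15) = 1/((-1 + 3) - 15) = 1/(2 - 15) = 1/(-13) = -1/13 ≈ -0.076923)
-251*L - 1*26516 = -251*(-1/13) - 1*26516 = 251/13 - 26516 = -344457/13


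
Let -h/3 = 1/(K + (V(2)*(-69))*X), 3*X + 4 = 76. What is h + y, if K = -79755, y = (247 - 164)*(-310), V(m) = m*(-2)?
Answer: -627220209/24377 ≈ -25730.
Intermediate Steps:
V(m) = -2*m
y = -25730 (y = 83*(-310) = -25730)
X = 24 (X = -4/3 + (⅓)*76 = -4/3 + 76/3 = 24)
h = 1/24377 (h = -3/(-79755 + (-2*2*(-69))*24) = -3/(-79755 - 4*(-69)*24) = -3/(-79755 + 276*24) = -3/(-79755 + 6624) = -3/(-73131) = -3*(-1/73131) = 1/24377 ≈ 4.1022e-5)
h + y = 1/24377 - 25730 = -627220209/24377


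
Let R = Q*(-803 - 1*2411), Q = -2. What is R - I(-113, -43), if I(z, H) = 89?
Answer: 6339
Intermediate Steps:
R = 6428 (R = -2*(-803 - 1*2411) = -2*(-803 - 2411) = -2*(-3214) = 6428)
R - I(-113, -43) = 6428 - 1*89 = 6428 - 89 = 6339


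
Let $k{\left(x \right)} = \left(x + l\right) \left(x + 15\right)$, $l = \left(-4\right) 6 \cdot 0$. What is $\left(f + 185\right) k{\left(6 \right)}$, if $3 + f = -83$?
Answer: $12474$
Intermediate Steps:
$f = -86$ ($f = -3 - 83 = -86$)
$l = 0$ ($l = \left(-24\right) 0 = 0$)
$k{\left(x \right)} = x \left(15 + x\right)$ ($k{\left(x \right)} = \left(x + 0\right) \left(x + 15\right) = x \left(15 + x\right)$)
$\left(f + 185\right) k{\left(6 \right)} = \left(-86 + 185\right) 6 \left(15 + 6\right) = 99 \cdot 6 \cdot 21 = 99 \cdot 126 = 12474$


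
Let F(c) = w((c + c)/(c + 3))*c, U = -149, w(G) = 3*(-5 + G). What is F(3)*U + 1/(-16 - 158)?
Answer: 933335/174 ≈ 5364.0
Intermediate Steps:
w(G) = -15 + 3*G
F(c) = c*(-15 + 6*c/(3 + c)) (F(c) = (-15 + 3*((c + c)/(c + 3)))*c = (-15 + 3*((2*c)/(3 + c)))*c = (-15 + 3*(2*c/(3 + c)))*c = (-15 + 6*c/(3 + c))*c = c*(-15 + 6*c/(3 + c)))
F(3)*U + 1/(-16 - 158) = (9*3*(-5 - 1*3)/(3 + 3))*(-149) + 1/(-16 - 158) = (9*3*(-5 - 3)/6)*(-149) + 1/(-174) = (9*3*(⅙)*(-8))*(-149) - 1/174 = -36*(-149) - 1/174 = 5364 - 1/174 = 933335/174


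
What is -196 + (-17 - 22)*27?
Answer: -1249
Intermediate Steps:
-196 + (-17 - 22)*27 = -196 - 39*27 = -196 - 1053 = -1249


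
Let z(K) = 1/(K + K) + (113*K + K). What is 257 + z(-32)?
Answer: -217025/64 ≈ -3391.0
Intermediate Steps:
z(K) = 1/(2*K) + 114*K
257 + z(-32) = 257 + ((½)/(-32) + 114*(-32)) = 257 + ((½)*(-1/32) - 3648) = 257 + (-1/64 - 3648) = 257 - 233473/64 = -217025/64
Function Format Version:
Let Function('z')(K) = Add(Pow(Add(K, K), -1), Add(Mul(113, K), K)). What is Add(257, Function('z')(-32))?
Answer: Rational(-217025, 64) ≈ -3391.0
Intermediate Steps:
Function('z')(K) = Add(Mul(Rational(1, 2), Pow(K, -1)), Mul(114, K)) (Function('z')(K) = Add(Pow(Mul(2, K), -1), Mul(114, K)) = Add(Mul(Rational(1, 2), Pow(K, -1)), Mul(114, K)))
Add(257, Function('z')(-32)) = Add(257, Add(Mul(Rational(1, 2), Pow(-32, -1)), Mul(114, -32))) = Add(257, Add(Mul(Rational(1, 2), Rational(-1, 32)), -3648)) = Add(257, Add(Rational(-1, 64), -3648)) = Add(257, Rational(-233473, 64)) = Rational(-217025, 64)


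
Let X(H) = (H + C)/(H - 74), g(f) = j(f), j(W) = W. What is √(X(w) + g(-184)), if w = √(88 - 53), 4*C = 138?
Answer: √(-54602 + 732*√35)/(2*√(74 - √35)) ≈ 13.587*I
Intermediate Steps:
C = 69/2 (C = (¼)*138 = 69/2 ≈ 34.500)
g(f) = f
w = √35 ≈ 5.9161
X(H) = (69/2 + H)/(-74 + H) (X(H) = (H + 69/2)/(H - 74) = (69/2 + H)/(-74 + H))
√(X(w) + g(-184)) = √((69/2 + √35)/(-74 + √35) - 184) = √(-184 + (69/2 + √35)/(-74 + √35))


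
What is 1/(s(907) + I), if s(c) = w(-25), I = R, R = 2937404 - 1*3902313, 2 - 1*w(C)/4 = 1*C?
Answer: -1/964801 ≈ -1.0365e-6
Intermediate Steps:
w(C) = 8 - 4*C
R = -964909 (R = 2937404 - 3902313 = -964909)
I = -964909
s(c) = 108 (s(c) = 8 - 4*(-25) = 8 + 100 = 108)
1/(s(907) + I) = 1/(108 - 964909) = 1/(-964801) = -1/964801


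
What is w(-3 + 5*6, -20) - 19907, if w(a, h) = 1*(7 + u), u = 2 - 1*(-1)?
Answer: -19897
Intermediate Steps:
u = 3 (u = 2 + 1 = 3)
w(a, h) = 10 (w(a, h) = 1*(7 + 3) = 1*10 = 10)
w(-3 + 5*6, -20) - 19907 = 10 - 19907 = -19897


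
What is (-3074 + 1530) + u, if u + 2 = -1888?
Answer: -3434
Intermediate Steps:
u = -1890 (u = -2 - 1888 = -1890)
(-3074 + 1530) + u = (-3074 + 1530) - 1890 = -1544 - 1890 = -3434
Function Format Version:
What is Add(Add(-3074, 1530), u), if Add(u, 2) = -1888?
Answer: -3434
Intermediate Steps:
u = -1890 (u = Add(-2, -1888) = -1890)
Add(Add(-3074, 1530), u) = Add(Add(-3074, 1530), -1890) = Add(-1544, -1890) = -3434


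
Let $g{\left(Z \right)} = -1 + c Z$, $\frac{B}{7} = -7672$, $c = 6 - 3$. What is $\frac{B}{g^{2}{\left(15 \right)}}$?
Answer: $- \frac{6713}{242} \approx -27.74$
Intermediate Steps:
$c = 3$ ($c = 6 - 3 = 3$)
$B = -53704$ ($B = 7 \left(-7672\right) = -53704$)
$g{\left(Z \right)} = -1 + 3 Z$
$\frac{B}{g^{2}{\left(15 \right)}} = - \frac{53704}{\left(-1 + 3 \cdot 15\right)^{2}} = - \frac{53704}{\left(-1 + 45\right)^{2}} = - \frac{53704}{44^{2}} = - \frac{53704}{1936} = \left(-53704\right) \frac{1}{1936} = - \frac{6713}{242}$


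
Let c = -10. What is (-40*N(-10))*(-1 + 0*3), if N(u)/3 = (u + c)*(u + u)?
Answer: 48000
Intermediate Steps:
N(u) = 6*u*(-10 + u) (N(u) = 3*((u - 10)*(u + u)) = 3*((-10 + u)*(2*u)) = 3*(2*u*(-10 + u)) = 6*u*(-10 + u))
(-40*N(-10))*(-1 + 0*3) = (-240*(-10)*(-10 - 10))*(-1 + 0*3) = (-240*(-10)*(-20))*(-1 + 0) = -40*1200*(-1) = -48000*(-1) = 48000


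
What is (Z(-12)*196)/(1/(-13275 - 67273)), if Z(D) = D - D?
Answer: 0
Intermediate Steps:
Z(D) = 0
(Z(-12)*196)/(1/(-13275 - 67273)) = (0*196)/(1/(-13275 - 67273)) = 0/(1/(-80548)) = 0/(-1/80548) = 0*(-80548) = 0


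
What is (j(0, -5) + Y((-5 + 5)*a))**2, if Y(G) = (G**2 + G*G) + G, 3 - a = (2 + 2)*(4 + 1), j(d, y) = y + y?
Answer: 100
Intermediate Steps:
j(d, y) = 2*y
a = -17 (a = 3 - (2 + 2)*(4 + 1) = 3 - 4*5 = 3 - 1*20 = 3 - 20 = -17)
Y(G) = G + 2*G**2 (Y(G) = (G**2 + G**2) + G = 2*G**2 + G = G + 2*G**2)
(j(0, -5) + Y((-5 + 5)*a))**2 = (2*(-5) + ((-5 + 5)*(-17))*(1 + 2*((-5 + 5)*(-17))))**2 = (-10 + (0*(-17))*(1 + 2*(0*(-17))))**2 = (-10 + 0*(1 + 2*0))**2 = (-10 + 0*(1 + 0))**2 = (-10 + 0*1)**2 = (-10 + 0)**2 = (-10)**2 = 100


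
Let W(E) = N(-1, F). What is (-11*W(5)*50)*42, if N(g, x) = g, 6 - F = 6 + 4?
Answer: 23100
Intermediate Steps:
F = -4 (F = 6 - (6 + 4) = 6 - 1*10 = 6 - 10 = -4)
W(E) = -1
(-11*W(5)*50)*42 = (-11*(-1)*50)*42 = (11*50)*42 = 550*42 = 23100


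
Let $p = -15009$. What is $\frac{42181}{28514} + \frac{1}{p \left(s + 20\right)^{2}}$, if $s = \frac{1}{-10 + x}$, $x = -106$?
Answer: $\frac{3404631221461285}{2301502230604386} \approx 1.4793$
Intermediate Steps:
$s = - \frac{1}{116}$ ($s = \frac{1}{-10 - 106} = \frac{1}{-116} = - \frac{1}{116} \approx -0.0086207$)
$\frac{42181}{28514} + \frac{1}{p \left(s + 20\right)^{2}} = \frac{42181}{28514} + \frac{1}{\left(-15009\right) \left(- \frac{1}{116} + 20\right)^{2}} = 42181 \cdot \frac{1}{28514} - \frac{1}{15009 \left(\frac{2319}{116}\right)^{2}} = \frac{42181}{28514} - \frac{1}{15009 \cdot \frac{5377761}{13456}} = \frac{42181}{28514} - \frac{13456}{80714814849} = \frac{3404631221461285}{2301502230604386}$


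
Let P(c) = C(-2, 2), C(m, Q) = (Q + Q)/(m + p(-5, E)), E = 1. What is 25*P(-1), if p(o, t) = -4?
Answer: -50/3 ≈ -16.667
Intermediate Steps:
C(m, Q) = 2*Q/(-4 + m) (C(m, Q) = (Q + Q)/(m - 4) = (2*Q)/(-4 + m) = 2*Q/(-4 + m))
P(c) = -⅔ (P(c) = 2*2/(-4 - 2) = 2*2/(-6) = 2*2*(-⅙) = -⅔)
25*P(-1) = 25*(-⅔) = -50/3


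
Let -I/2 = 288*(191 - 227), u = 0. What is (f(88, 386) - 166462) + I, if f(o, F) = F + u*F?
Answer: -145340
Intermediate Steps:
f(o, F) = F (f(o, F) = F + 0*F = F + 0 = F)
I = 20736 (I = -576*(191 - 227) = -576*(-36) = -2*(-10368) = 20736)
(f(88, 386) - 166462) + I = (386 - 166462) + 20736 = -166076 + 20736 = -145340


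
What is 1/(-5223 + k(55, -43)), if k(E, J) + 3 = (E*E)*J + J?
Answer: -1/135344 ≈ -7.3886e-6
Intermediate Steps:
k(E, J) = -3 + J + J*E² (k(E, J) = -3 + ((E*E)*J + J) = -3 + (E²*J + J) = -3 + (J*E² + J) = -3 + (J + J*E²) = -3 + J + J*E²)
1/(-5223 + k(55, -43)) = 1/(-5223 + (-3 - 43 - 43*55²)) = 1/(-5223 + (-3 - 43 - 43*3025)) = 1/(-5223 + (-3 - 43 - 130075)) = 1/(-5223 - 130121) = 1/(-135344) = -1/135344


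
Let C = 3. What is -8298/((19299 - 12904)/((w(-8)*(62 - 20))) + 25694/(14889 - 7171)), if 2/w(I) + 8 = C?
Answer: 2689846488/122312377 ≈ 21.992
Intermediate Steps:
w(I) = -2/5 (w(I) = 2/(-8 + 3) = 2/(-5) = 2*(-1/5) = -2/5)
-8298/((19299 - 12904)/((w(-8)*(62 - 20))) + 25694/(14889 - 7171)) = -8298/((19299 - 12904)/((-2*(62 - 20)/5)) + 25694/(14889 - 7171)) = -8298/(6395/((-2/5*42)) + 25694/7718) = -8298/(6395/(-84/5) + 25694*(1/7718)) = -8298/(6395*(-5/84) + 12847/3859) = -8298/(-31975/84 + 12847/3859) = -8298/(-122312377/324156) = -8298*(-324156/122312377) = 2689846488/122312377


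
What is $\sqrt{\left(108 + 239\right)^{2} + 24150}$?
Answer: $\sqrt{144559} \approx 380.21$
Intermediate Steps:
$\sqrt{\left(108 + 239\right)^{2} + 24150} = \sqrt{347^{2} + 24150} = \sqrt{120409 + 24150} = \sqrt{144559}$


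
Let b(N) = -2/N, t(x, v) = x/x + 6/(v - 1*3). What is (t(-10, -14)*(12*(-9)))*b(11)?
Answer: 216/17 ≈ 12.706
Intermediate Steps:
t(x, v) = 1 + 6/(-3 + v) (t(x, v) = 1 + 6/(v - 3) = 1 + 6/(-3 + v))
(t(-10, -14)*(12*(-9)))*b(11) = (((3 - 14)/(-3 - 14))*(12*(-9)))*(-2/11) = ((-11/(-17))*(-108))*(-2*1/11) = (-1/17*(-11)*(-108))*(-2/11) = ((11/17)*(-108))*(-2/11) = -1188/17*(-2/11) = 216/17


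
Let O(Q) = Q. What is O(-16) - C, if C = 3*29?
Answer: -103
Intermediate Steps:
C = 87
O(-16) - C = -16 - 1*87 = -16 - 87 = -103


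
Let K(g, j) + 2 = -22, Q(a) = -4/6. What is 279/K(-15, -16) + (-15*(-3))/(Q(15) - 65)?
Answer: -19401/1576 ≈ -12.310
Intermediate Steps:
Q(a) = -⅔ (Q(a) = -4*⅙ = -⅔)
K(g, j) = -24 (K(g, j) = -2 - 22 = -24)
279/K(-15, -16) + (-15*(-3))/(Q(15) - 65) = 279/(-24) + (-15*(-3))/(-⅔ - 65) = 279*(-1/24) + 45/(-197/3) = -93/8 + 45*(-3/197) = -93/8 - 135/197 = -19401/1576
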